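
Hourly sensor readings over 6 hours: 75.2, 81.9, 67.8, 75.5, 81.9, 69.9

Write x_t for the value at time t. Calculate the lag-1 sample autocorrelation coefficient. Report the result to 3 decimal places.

-0.501

Mean x̄ = (75.2 + 81.9 + 67.8 + 75.5 + 81.9 + 69.9)/6 = 75.3667
Deviations from mean: -0.1667, 6.5333, -7.5667, 0.1333, 6.5333, -5.4667
Numerator Σ_{t=1}^{5}(x_t−x̄)(x_{t+1}−x̄) = -86.3778
Denominator Σ(x_t−x̄)² = 172.5533
r_1 = -86.3778 / 172.5533 = -0.501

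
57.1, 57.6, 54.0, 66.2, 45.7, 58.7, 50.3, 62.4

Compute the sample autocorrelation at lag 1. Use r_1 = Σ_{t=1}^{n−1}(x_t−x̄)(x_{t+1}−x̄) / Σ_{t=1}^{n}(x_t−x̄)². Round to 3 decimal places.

Mean x̄ = (57.1 + 57.6 + 54.0 + 66.2 + 45.7 + 58.7 + 50.3 + 62.4)/8 = 56.5000
Deviations from mean: 0.6000, 1.1000, -2.5000, 9.7000, -10.8000, 2.2000, -6.2000, 5.9000
Σ(x_t−x̄)(x_{t+1}−x̄) = (0.6600) + (-2.7500) + (-24.2500) + (-104.7600) + (-23.7600) + (-13.6400) + (-36.5800) = -205.0800
Denominator Σ(x_t−x̄)² = 296.6400
r_1 = -205.0800 / 296.6400 = -0.691

-0.691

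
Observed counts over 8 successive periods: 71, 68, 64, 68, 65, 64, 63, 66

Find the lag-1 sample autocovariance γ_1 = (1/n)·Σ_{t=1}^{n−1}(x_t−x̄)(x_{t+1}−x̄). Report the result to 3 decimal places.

Mean x̄ = (71 + 68 + 64 + 68 + 65 + 64 + 63 + 66)/8 = 66.1250
Deviations: 4.8750, 1.8750, -2.1250, 1.8750, -1.1250, -2.1250, -3.1250, -0.1250
Σ_{t=1}^{7}(x_t−x̄)(x_{t+1}−x̄) = 8.4844
γ_1 = 8.4844 / 8 = 1.061

1.061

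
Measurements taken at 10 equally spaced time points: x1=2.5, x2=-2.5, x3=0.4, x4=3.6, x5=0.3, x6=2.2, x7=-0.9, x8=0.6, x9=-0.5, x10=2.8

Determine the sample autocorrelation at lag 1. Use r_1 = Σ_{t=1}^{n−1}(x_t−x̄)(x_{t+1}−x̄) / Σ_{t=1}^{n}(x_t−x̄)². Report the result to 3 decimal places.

-0.360

Mean x̄ = (2.5 − 2.5 + 0.4 + 3.6 + 0.3 + 2.2 − 0.9 + 0.6 − 0.5 + 2.8)/10 = 0.8500
Numerator Σ_{t=1}^{9}(x_t−x̄)(x_{t+1}−x̄) = -11.7325
Denominator Σ(x_t−x̄)² = 32.5850
r_1 = -11.7325 / 32.5850 = -0.360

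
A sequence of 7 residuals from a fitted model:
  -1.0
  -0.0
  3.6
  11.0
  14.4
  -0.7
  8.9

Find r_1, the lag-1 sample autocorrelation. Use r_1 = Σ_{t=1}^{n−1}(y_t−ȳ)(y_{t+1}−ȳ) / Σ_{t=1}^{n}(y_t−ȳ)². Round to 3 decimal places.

Mean ȳ = (-1.0 − 0.0 + 3.6 + 11.0 + 14.4 − 0.7 + 8.9)/7 = 5.1714
Deviations from mean: -6.1714, -5.1714, -1.5714, 5.8286, 9.2286, -5.8714, 3.7286
Σ(y_t−ȳ)(y_{t+1}−ȳ) = (31.9151) + (8.1265) + (-9.1592) + (53.7894) + (-54.1849) + (-21.8920) = 8.5949
Denominator Σ(y_t−ȳ)² = 234.8143
r_1 = 8.5949 / 234.8143 = 0.037

0.037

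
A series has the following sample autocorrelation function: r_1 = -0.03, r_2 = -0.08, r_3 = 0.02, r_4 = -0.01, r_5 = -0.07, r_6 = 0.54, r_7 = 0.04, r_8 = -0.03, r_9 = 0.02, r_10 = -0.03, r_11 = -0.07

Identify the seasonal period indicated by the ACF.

The largest autocorrelation is r_6 = 0.54; the remaining lags stay at or below 0.04.
The dominant spike at lag 6 indicates a seasonal period of 6.

6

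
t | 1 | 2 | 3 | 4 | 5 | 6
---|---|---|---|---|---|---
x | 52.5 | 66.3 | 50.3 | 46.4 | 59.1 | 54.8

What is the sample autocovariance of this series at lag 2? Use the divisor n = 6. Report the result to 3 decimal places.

-17.388

Mean x̄ = (52.5 + 66.3 + 50.3 + 46.4 + 59.1 + 54.8)/6 = 54.9000
Deviations: -2.4000, 11.4000, -4.6000, -8.5000, 4.2000, -0.1000
Σ_{t=1}^{4}(x_t−x̄)(x_{t+2}−x̄) = -104.3300
γ_2 = -104.3300 / 6 = -17.388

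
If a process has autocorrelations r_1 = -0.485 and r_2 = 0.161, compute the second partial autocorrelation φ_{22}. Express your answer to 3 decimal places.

φ_{22} = (r_2 − r_1²) / (1 − r_1²)
r_1² = (-0.485)² = 0.235225
Numerator = 0.161 − 0.2352 = -0.0742; denominator = 1 − 0.2352 = 0.7648
φ_{22} = -0.0742 / 0.7648 = -0.097

-0.097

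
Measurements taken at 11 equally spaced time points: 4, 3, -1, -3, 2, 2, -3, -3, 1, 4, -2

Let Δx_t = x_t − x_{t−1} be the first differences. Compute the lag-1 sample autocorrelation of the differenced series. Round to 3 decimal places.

-0.029

First differences Δx: -1, -4, -2, 5, 0, -5, 0, 4, 3, -6
Mean of differences = -0.6000
Numerator Σ(Δx_t−Δx̄)(Δx_{t+1}−Δx̄) = -3.7600
Denominator Σ(Δx_t−Δx̄)² = 128.4000
r_1(Δx) = -3.7600 / 128.4000 = -0.029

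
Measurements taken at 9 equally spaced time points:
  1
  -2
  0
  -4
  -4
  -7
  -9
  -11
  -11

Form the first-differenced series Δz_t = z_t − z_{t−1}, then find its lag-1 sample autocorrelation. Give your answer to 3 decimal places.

First differences Δz: -3, 2, -4, 0, -3, -2, -2, 0
Mean of differences = -1.5000
Numerator Σ(Δz_t−Δz̄)(Δz_{t+1}−Δz̄) = -19.7500
Denominator Σ(Δz_t−Δz̄)² = 28.0000
r_1(Δz) = -19.7500 / 28.0000 = -0.705

-0.705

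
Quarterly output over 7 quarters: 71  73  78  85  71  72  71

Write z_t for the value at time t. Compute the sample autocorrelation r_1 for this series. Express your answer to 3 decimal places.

0.107

Mean z̄ = (71 + 73 + 78 + 85 + 71 + 72 + 71)/7 = 74.4286
Deviations from mean: -3.4286, -1.4286, 3.5714, 10.5714, -3.4286, -2.4286, -3.4286
Σ(z_t−z̄)(z_{t+1}−z̄) = (4.8980) + (-5.1020) + (37.7551) + (-36.2449) + (8.3265) + (8.3265) = 17.9592
Denominator Σ(z_t−z̄)² = 167.7143
r_1 = 17.9592 / 167.7143 = 0.107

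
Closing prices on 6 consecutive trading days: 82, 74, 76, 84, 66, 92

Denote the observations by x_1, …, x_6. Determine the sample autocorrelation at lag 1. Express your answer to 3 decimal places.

Mean x̄ = (82 + 74 + 76 + 84 + 66 + 92)/6 = 79.0000
Deviations from mean: 3.0000, -5.0000, -3.0000, 5.0000, -13.0000, 13.0000
Numerator Σ_{t=1}^{5}(x_t−x̄)(x_{t+1}−x̄) = -249.0000
Denominator Σ(x_t−x̄)² = 406.0000
r_1 = -249.0000 / 406.0000 = -0.613

-0.613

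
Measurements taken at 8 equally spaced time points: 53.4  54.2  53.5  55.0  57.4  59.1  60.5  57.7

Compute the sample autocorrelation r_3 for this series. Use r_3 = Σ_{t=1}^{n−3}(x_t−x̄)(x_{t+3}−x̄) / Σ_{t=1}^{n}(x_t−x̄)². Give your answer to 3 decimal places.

-0.202

Mean x̄ = (53.4 + 54.2 + 53.5 + 55.0 + 57.4 + 59.1 + 60.5 + 57.7)/8 = 56.3500
Deviations from mean: -2.9500, -2.1500, -2.8500, -1.3500, 1.0500, 2.7500, 4.1500, 1.3500
Σ(x_t−x̄)(x_{t+3}−x̄) = (3.9825) + (-2.2575) + (-7.8375) + (-5.6025) + (1.4175) = -10.2975
Denominator Σ(x_t−x̄)² = 50.9800
r_3 = -10.2975 / 50.9800 = -0.202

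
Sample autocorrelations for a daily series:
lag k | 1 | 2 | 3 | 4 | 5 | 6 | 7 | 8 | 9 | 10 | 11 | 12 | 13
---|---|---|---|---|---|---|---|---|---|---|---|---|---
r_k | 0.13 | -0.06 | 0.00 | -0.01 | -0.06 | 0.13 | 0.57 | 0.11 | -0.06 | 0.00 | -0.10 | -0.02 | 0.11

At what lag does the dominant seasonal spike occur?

The largest autocorrelation is r_7 = 0.57; the remaining lags stay at or below 0.13.
The dominant spike at lag 7 indicates a seasonal period of 7.

7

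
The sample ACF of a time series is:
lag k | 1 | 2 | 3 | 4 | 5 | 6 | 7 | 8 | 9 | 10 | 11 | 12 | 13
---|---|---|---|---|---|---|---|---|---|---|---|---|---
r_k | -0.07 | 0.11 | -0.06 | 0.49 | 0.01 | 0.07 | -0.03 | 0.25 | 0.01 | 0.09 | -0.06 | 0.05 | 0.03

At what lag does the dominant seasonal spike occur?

The largest autocorrelation is r_4 = 0.49, with a weaker echo at lag 8 (0.25); the remaining lags stay at or below 0.11.
The dominant spike at lag 4 indicates a seasonal period of 4.

4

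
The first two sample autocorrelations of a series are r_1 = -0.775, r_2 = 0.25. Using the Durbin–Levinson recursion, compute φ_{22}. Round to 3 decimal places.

-0.878

φ_{22} = (r_2 − r_1²) / (1 − r_1²)
r_1² = (-0.775)² = 0.600625
Numerator = 0.25 − 0.6006 = -0.3506; denominator = 1 − 0.6006 = 0.3994
φ_{22} = -0.3506 / 0.3994 = -0.878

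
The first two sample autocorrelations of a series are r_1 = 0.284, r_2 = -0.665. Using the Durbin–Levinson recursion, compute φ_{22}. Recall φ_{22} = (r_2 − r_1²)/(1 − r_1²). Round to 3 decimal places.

φ_{22} = (r_2 − r_1²) / (1 − r_1²)
r_1² = (0.284)² = 0.080656
Numerator = -0.665 − 0.0807 = -0.7457; denominator = 1 − 0.0807 = 0.9193
φ_{22} = -0.7457 / 0.9193 = -0.811

-0.811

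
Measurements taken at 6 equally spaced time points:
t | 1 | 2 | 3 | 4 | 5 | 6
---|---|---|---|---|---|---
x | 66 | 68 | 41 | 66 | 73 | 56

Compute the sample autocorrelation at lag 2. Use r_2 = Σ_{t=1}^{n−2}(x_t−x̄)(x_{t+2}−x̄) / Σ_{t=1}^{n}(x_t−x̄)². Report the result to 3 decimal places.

Mean x̄ = (66 + 68 + 41 + 66 + 73 + 56)/6 = 61.6667
Deviations from mean: 4.3333, 6.3333, -20.6667, 4.3333, 11.3333, -5.6667
Σ(x_t−x̄)(x_{t+2}−x̄) = (-89.5556) + (27.4444) + (-234.2222) + (-24.5556) = -320.8889
Denominator Σ(x_t−x̄)² = 665.3333
r_2 = -320.8889 / 665.3333 = -0.482

-0.482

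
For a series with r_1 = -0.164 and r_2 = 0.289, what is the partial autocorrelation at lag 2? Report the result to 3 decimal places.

φ_{22} = (r_2 − r_1²) / (1 − r_1²)
r_1² = (-0.164)² = 0.026896
Numerator = 0.289 − 0.0269 = 0.2621; denominator = 1 − 0.0269 = 0.9731
φ_{22} = 0.2621 / 0.9731 = 0.269

0.269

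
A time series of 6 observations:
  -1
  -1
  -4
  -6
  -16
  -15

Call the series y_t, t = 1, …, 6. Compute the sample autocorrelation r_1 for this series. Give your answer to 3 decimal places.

0.530

Mean ȳ = (-1 − 1 − 4 − 6 − 16 − 15)/6 = -7.1667
Deviations from mean: 6.1667, 6.1667, 3.1667, 1.1667, -8.8333, -7.8333
Σ(y_t−ȳ)(y_{t+1}−ȳ) = (38.0278) + (19.5278) + (3.6944) + (-10.3056) + (69.1944) = 120.1389
Denominator Σ(y_t−ȳ)² = 226.8333
r_1 = 120.1389 / 226.8333 = 0.530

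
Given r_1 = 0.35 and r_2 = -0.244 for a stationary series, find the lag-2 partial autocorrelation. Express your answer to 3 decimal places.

-0.418

φ_{22} = (r_2 − r_1²) / (1 − r_1²)
r_1² = (0.35)² = 0.1225
Numerator = -0.244 − 0.1225 = -0.3665; denominator = 1 − 0.1225 = 0.8775
φ_{22} = -0.3665 / 0.8775 = -0.418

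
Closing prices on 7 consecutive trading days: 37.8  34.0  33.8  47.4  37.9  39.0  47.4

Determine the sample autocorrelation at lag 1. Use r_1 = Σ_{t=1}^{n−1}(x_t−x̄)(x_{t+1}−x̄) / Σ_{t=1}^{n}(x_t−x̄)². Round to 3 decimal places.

Mean x̄ = (37.8 + 34.0 + 33.8 + 47.4 + 37.9 + 39.0 + 47.4)/7 = 39.6143
Numerator Σ_{t=1}^{6}(x_t−x̄)(x_{t+1}−x̄) = -19.5159
Denominator Σ(x_t−x̄)² = 193.1686
r_1 = -19.5159 / 193.1686 = -0.101

-0.101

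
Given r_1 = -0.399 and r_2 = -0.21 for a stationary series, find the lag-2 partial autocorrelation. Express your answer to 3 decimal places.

φ_{22} = (r_2 − r_1²) / (1 − r_1²)
r_1² = (-0.399)² = 0.159201
Numerator = -0.21 − 0.1592 = -0.3692; denominator = 1 − 0.1592 = 0.8408
φ_{22} = -0.3692 / 0.8408 = -0.439

-0.439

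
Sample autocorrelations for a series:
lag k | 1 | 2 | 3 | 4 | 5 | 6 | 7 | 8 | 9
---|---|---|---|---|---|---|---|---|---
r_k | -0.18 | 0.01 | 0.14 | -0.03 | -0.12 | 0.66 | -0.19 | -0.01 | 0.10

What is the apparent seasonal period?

The largest autocorrelation is r_6 = 0.66; the remaining lags stay at or below 0.14.
The dominant spike at lag 6 indicates a seasonal period of 6.

6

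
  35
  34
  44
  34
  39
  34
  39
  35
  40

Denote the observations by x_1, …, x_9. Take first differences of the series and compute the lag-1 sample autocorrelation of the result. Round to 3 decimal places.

-0.800

First differences Δx: -1, 10, -10, 5, -5, 5, -4, 5
Mean of differences = 0.6250
Numerator Σ(Δx_t−Δx̄)(Δx_{t+1}−Δx̄) = -251.0156
Denominator Σ(Δx_t−Δx̄)² = 313.8750
r_1(Δx) = -251.0156 / 313.8750 = -0.800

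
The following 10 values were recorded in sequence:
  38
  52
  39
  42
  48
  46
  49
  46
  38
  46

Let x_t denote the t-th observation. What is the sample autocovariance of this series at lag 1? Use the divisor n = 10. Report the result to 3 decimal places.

-8.536

Mean x̄ = (38 + 52 + 39 + 42 + 48 + 46 + 49 + 46 + 38 + 46)/10 = 44.4000
Σ_{t=1}^{9}(x_t−x̄)(x_{t+1}−x̄) = -85.3600
γ_1 = -85.3600 / 10 = -8.536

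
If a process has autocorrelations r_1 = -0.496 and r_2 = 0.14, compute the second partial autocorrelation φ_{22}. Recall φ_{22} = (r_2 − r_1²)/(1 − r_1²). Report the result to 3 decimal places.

-0.141

φ_{22} = (r_2 − r_1²) / (1 − r_1²)
r_1² = (-0.496)² = 0.246016
Numerator = 0.14 − 0.2460 = -0.1060; denominator = 1 − 0.2460 = 0.7540
φ_{22} = -0.1060 / 0.7540 = -0.141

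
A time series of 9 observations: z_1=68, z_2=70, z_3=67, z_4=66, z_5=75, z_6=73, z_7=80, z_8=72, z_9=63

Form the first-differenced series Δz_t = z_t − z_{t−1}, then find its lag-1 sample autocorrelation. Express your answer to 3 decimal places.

-0.094

First differences Δz: 2, -3, -1, 9, -2, 7, -8, -9
Mean of differences = -0.6250
Numerator Σ(Δz_t−Δz̄)(Δz_{t+1}−Δz̄) = -27.1406
Denominator Σ(Δz_t−Δz̄)² = 289.8750
r_1(Δz) = -27.1406 / 289.8750 = -0.094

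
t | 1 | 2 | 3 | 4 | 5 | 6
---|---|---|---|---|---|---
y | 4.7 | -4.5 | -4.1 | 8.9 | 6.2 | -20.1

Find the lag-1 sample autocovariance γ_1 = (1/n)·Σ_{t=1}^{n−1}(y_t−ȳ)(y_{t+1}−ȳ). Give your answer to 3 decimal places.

-16.865

Mean ȳ = (4.7 − 4.5 − 4.1 + 8.9 + 6.2 − 20.1)/6 = -1.4833
Σ_{t=1}^{5}(y_t−ȳ)(y_{t+1}−ȳ) = -101.1886
γ_1 = -101.1886 / 6 = -16.865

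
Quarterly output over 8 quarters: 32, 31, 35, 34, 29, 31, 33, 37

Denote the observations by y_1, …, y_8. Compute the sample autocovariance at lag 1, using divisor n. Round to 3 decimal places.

0.336

Mean ȳ = (32 + 31 + 35 + 34 + 29 + 31 + 33 + 37)/8 = 32.7500
Σ_{t=1}^{7}(y_t−ȳ)(y_{t+1}−ȳ) = 2.6875
γ_1 = 2.6875 / 8 = 0.336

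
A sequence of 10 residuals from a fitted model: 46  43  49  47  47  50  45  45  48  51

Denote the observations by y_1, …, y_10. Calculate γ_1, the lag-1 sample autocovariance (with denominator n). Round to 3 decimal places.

Mean ȳ = (46 + 43 + 49 + 47 + 47 + 50 + 45 + 45 + 48 + 51)/10 = 47.1000
Σ_{t=1}^{9}(y_t−ȳ)(y_{t+1}−ȳ) = -3.8100
γ_1 = -3.8100 / 10 = -0.381

-0.381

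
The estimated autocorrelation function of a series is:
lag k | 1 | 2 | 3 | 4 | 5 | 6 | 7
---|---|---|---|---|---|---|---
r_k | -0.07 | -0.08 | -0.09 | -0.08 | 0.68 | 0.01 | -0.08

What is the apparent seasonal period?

5

The largest autocorrelation is r_5 = 0.68; the remaining lags stay at or below 0.01.
The dominant spike at lag 5 indicates a seasonal period of 5.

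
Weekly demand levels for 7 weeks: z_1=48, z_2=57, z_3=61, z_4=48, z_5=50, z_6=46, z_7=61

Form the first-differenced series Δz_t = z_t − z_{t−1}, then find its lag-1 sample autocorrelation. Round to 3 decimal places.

-0.188

First differences Δz: 9, 4, -13, 2, -4, 15
Mean of differences = 2.1667
Numerator Σ(Δz_t−Δz̄)(Δz_{t+1}−Δz̄) = -90.8611
Denominator Σ(Δz_t−Δz̄)² = 482.8333
r_1(Δz) = -90.8611 / 482.8333 = -0.188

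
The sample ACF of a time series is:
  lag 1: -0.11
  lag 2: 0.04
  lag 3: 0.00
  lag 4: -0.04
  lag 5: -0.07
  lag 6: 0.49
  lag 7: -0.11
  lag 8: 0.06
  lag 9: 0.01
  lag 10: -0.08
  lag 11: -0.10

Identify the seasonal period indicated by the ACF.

6

The largest autocorrelation is r_6 = 0.49; the remaining lags stay at or below 0.06.
The dominant spike at lag 6 indicates a seasonal period of 6.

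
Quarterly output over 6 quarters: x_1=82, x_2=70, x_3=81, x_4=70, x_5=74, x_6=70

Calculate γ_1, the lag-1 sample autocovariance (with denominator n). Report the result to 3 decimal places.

-14.625

Mean x̄ = (82 + 70 + 81 + 70 + 74 + 70)/6 = 74.5000
Σ_{t=1}^{5}(x_t−x̄)(x_{t+1}−x̄) = -87.7500
γ_1 = -87.7500 / 6 = -14.625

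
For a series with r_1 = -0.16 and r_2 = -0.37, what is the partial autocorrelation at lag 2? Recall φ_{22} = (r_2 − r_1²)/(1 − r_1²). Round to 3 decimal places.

-0.406

φ_{22} = (r_2 − r_1²) / (1 − r_1²)
r_1² = (-0.16)² = 0.0256
Numerator = -0.37 − 0.0256 = -0.3956; denominator = 1 − 0.0256 = 0.9744
φ_{22} = -0.3956 / 0.9744 = -0.406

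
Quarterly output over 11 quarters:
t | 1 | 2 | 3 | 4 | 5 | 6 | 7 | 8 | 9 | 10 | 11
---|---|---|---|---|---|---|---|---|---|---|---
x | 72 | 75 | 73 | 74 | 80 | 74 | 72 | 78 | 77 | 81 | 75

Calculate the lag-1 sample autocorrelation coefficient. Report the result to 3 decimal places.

Mean x̄ = (72 + 75 + 73 + 74 + 80 + 74 + 72 + 78 + 77 + 81 + 75)/11 = 75.5455
Numerator Σ_{t=1}^{10}(x_t−x̄)(x_{t+1}−x̄) = -1.2066
Denominator Σ(x_t−x̄)² = 94.7273
r_1 = -1.2066 / 94.7273 = -0.013

-0.013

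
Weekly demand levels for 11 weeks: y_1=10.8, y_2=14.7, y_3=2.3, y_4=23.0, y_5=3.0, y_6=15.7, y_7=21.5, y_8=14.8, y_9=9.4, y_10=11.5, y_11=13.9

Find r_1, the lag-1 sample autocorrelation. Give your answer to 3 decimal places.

-0.524

Mean ȳ = (10.8 + 14.7 + 2.3 + 23.0 + 3.0 + 15.7 + 21.5 + 14.8 + 9.4 + 11.5 + 13.9)/11 = 12.7818
Numerator Σ_{t=1}^{10}(y_t−ȳ)(y_{t+1}−ȳ) = -220.3976
Denominator Σ(y_t−ȳ)² = 420.4964
r_1 = -220.3976 / 420.4964 = -0.524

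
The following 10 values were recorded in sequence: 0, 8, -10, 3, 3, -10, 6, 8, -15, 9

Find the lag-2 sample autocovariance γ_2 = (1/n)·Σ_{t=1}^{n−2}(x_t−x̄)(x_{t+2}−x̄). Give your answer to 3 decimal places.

-11.608

Mean x̄ = (0 + 8 − 10 + 3 + 3 − 10 + 6 + 8 − 15 + 9)/10 = 0.2000
Σ_{t=1}^{8}(x_t−x̄)(x_{t+2}−x̄) = -116.0800
γ_2 = -116.0800 / 10 = -11.608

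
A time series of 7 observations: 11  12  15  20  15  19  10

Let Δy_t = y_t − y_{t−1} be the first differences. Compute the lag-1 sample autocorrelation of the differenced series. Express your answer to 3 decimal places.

-0.394

First differences Δy: 1, 3, 5, -5, 4, -9
Mean of differences = -0.1667
Numerator Σ(Δy_t−Δȳ)(Δy_{t+1}−Δȳ) = -61.8611
Denominator Σ(Δy_t−Δȳ)² = 156.8333
r_1(Δy) = -61.8611 / 156.8333 = -0.394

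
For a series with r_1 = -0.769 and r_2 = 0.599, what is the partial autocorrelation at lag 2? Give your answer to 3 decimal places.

0.019

φ_{22} = (r_2 − r_1²) / (1 − r_1²)
r_1² = (-0.769)² = 0.591361
Numerator = 0.599 − 0.5914 = 0.0076; denominator = 1 − 0.5914 = 0.4086
φ_{22} = 0.0076 / 0.4086 = 0.019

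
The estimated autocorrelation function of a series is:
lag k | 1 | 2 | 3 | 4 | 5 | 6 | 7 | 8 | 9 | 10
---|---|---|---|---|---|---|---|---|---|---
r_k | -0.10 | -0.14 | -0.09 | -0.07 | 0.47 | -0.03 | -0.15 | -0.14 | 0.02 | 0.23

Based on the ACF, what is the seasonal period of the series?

The largest autocorrelation is r_5 = 0.47, with a weaker echo at lag 10 (0.23); the remaining lags stay at or below 0.02.
The dominant spike at lag 5 indicates a seasonal period of 5.

5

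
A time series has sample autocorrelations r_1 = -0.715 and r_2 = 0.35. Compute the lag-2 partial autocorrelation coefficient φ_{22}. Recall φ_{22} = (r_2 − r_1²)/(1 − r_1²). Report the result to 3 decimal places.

φ_{22} = (r_2 − r_1²) / (1 − r_1²)
r_1² = (-0.715)² = 0.511225
Numerator = 0.35 − 0.5112 = -0.1612; denominator = 1 − 0.5112 = 0.4888
φ_{22} = -0.1612 / 0.4888 = -0.330

-0.330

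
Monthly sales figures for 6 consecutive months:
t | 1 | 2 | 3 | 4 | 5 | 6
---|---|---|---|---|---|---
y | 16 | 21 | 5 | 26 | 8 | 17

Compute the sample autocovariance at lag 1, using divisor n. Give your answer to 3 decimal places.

Mean ȳ = (16 + 21 + 5 + 26 + 8 + 17)/6 = 15.5000
Σ_{t=1}^{5}(y_t−ȳ)(y_{t+1}−ȳ) = -255.2500
γ_1 = -255.2500 / 6 = -42.542

-42.542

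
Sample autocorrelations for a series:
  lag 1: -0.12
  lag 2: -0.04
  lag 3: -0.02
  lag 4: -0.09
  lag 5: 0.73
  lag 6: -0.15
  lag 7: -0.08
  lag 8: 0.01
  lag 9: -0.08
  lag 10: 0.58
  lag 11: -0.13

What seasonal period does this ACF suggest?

5

The largest autocorrelation is r_5 = 0.73, with a weaker echo at lag 10 (0.58); the remaining lags stay at or below 0.01.
The dominant spike at lag 5 indicates a seasonal period of 5.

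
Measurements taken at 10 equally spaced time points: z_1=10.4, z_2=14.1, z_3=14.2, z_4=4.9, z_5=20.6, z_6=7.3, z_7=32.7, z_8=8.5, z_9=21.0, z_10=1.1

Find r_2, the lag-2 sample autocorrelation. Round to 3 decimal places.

Mean z̄ = (10.4 + 14.1 + 14.2 + 4.9 + 20.6 + 7.3 + 32.7 + 8.5 + 21.0 + 1.1)/10 = 13.4800
Numerator Σ_{t=1}^{8}(z_t−z̄)(z_{t+2}−z̄) = 424.4232
Denominator Σ(z_t−z̄)² = 776.9160
r_2 = 424.4232 / 776.9160 = 0.546

0.546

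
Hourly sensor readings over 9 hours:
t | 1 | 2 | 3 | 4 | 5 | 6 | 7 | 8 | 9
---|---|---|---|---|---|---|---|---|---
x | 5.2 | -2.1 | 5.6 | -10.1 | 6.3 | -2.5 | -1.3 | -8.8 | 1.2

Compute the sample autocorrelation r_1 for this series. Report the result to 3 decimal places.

Mean x̄ = (5.2 − 2.1 + 5.6 − 10.1 + 6.3 − 2.5 − 1.3 − 8.8 + 1.2)/9 = -0.7222
Numerator Σ_{t=1}^{8}(x_t−x̄)(x_{t+1}−x̄) = -164.3283
Denominator Σ(x_t−x̄)² = 286.6356
r_1 = -164.3283 / 286.6356 = -0.573

-0.573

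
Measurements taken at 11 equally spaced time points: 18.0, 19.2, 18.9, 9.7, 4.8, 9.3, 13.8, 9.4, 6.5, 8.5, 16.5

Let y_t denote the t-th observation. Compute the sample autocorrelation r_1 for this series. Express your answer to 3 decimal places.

0.452

Mean ȳ = (18.0 + 19.2 + 18.9 + 9.7 + 4.8 + 9.3 + 13.8 + 9.4 + 6.5 + 8.5 + 16.5)/11 = 12.2364
Numerator Σ_{t=1}^{10}(y_t−ȳ)(y_{t+1}−ȳ) = 123.0814
Denominator Σ(y_t−ȳ)² = 272.0055
r_1 = 123.0814 / 272.0055 = 0.452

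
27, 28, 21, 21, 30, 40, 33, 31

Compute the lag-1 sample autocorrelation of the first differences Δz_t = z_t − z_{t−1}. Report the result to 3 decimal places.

0.085

First differences Δz: 1, -7, 0, 9, 10, -7, -2
Mean of differences = 0.5714
Numerator Σ(Δz_t−Δz̄)(Δz_{t+1}−Δz̄) = 23.8163
Denominator Σ(Δz_t−Δz̄)² = 281.7143
r_1(Δz) = 23.8163 / 281.7143 = 0.085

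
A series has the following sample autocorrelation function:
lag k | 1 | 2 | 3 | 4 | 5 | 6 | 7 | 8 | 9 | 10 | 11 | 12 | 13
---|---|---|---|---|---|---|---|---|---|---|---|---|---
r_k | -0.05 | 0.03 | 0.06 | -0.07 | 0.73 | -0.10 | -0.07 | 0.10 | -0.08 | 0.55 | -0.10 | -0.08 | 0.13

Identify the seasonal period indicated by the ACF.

The largest autocorrelation is r_5 = 0.73, with a weaker echo at lag 10 (0.55); the remaining lags stay at or below 0.13.
The dominant spike at lag 5 indicates a seasonal period of 5.

5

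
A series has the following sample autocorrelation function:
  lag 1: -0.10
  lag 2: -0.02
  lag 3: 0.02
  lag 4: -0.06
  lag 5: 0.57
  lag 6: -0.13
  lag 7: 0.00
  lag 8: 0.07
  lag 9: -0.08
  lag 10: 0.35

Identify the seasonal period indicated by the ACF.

The largest autocorrelation is r_5 = 0.57, with a weaker echo at lag 10 (0.35); the remaining lags stay at or below 0.07.
The dominant spike at lag 5 indicates a seasonal period of 5.

5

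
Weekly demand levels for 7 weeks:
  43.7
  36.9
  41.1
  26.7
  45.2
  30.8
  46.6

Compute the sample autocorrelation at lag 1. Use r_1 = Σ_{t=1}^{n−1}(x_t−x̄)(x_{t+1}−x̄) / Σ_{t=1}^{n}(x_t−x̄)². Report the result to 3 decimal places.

-0.677

Mean x̄ = (43.7 + 36.9 + 41.1 + 26.7 + 45.2 + 30.8 + 46.6)/7 = 38.7143
Deviations from mean: 4.9857, -1.8143, 2.3857, -12.0143, 6.4857, -7.9143, 7.8857
Σ(x_t−x̄)(x_{t+1}−x̄) = (-9.0455) + (-4.3284) + (-28.6627) + (-77.9212) + (-51.3298) + (-62.4098) = -233.6973
Denominator Σ(x_t−x̄)² = 345.0686
r_1 = -233.6973 / 345.0686 = -0.677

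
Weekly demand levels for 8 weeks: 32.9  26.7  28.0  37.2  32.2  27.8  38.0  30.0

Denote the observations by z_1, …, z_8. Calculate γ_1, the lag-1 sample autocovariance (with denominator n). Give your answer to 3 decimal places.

-5.296

Mean z̄ = (32.9 + 26.7 + 28.0 + 37.2 + 32.2 + 27.8 + 38.0 + 30.0)/8 = 31.6000
Deviations: 1.3000, -4.9000, -3.6000, 5.6000, 0.6000, -3.8000, 6.4000, -1.6000
Σ_{t=1}^{7}(z_t−z̄)(z_{t+1}−z̄) = -42.3700
γ_1 = -42.3700 / 8 = -5.296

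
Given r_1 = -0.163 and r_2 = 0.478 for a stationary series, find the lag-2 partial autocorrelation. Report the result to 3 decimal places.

0.464

φ_{22} = (r_2 − r_1²) / (1 − r_1²)
r_1² = (-0.163)² = 0.026569
Numerator = 0.478 − 0.0266 = 0.4514; denominator = 1 − 0.0266 = 0.9734
φ_{22} = 0.4514 / 0.9734 = 0.464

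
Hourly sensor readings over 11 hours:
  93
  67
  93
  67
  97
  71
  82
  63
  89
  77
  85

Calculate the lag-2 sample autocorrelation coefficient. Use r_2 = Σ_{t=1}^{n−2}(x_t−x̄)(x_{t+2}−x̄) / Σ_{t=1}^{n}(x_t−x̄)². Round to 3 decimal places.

Mean x̄ = (93 + 67 + 93 + 67 + 97 + 71 + 82 + 63 + 89 + 77 + 85)/11 = 80.3636
Numerator Σ_{t=1}^{9}(x_t−x̄)(x_{t+2}−x̄) = 976.0083
Denominator Σ(x_t−x̄)² = 1452.5455
r_2 = 976.0083 / 1452.5455 = 0.672

0.672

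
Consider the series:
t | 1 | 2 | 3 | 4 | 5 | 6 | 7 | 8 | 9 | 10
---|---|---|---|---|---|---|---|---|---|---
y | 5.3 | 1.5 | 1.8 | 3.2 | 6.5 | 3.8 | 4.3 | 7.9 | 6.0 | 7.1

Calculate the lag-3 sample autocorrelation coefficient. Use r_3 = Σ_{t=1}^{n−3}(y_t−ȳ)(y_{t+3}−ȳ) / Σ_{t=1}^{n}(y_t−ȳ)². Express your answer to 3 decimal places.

Mean ȳ = (5.3 + 1.5 + 1.8 + 3.2 + 6.5 + 3.8 + 4.3 + 7.9 + 6.0 + 7.1)/10 = 4.7400
Σ(y_t−ȳ)(y_{t+3}−ȳ) = (-0.8624) + (-5.7024) + (2.7636) + (0.6776) + (5.5616) + (-1.1844) + (-1.0384) = 0.2152
Denominator Σ(y_t−ȳ)² = 43.1440
r_3 = 0.2152 / 43.1440 = 0.005

0.005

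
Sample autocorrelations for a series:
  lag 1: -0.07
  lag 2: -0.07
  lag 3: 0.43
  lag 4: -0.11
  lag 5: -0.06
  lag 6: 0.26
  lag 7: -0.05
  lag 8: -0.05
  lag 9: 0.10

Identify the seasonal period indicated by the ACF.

3

The largest autocorrelation is r_3 = 0.43, with a weaker echo at lag 6 (0.26); the remaining lags stay at or below 0.10.
The dominant spike at lag 3 indicates a seasonal period of 3.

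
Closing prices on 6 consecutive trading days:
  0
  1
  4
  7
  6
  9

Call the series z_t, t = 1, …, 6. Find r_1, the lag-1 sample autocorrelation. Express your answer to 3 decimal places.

0.435

Mean z̄ = (0 + 1 + 4 + 7 + 6 + 9)/6 = 4.5000
Numerator Σ_{t=1}^{5}(z_t−z̄)(z_{t+1}−z̄) = 26.7500
Denominator Σ(z_t−z̄)² = 61.5000
r_1 = 26.7500 / 61.5000 = 0.435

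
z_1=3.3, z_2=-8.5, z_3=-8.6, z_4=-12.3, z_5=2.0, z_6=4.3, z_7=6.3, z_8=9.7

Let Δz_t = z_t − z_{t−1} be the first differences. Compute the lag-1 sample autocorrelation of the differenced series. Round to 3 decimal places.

First differences Δz: -11.8, -0.1, -3.7, 14.3, 2.3, 2.0, 3.4
Mean of differences = 0.9143
Numerator Σ(Δz_t−Δz̄)(Δz_{t+1}−Δz̄) = -21.4373
Denominator Σ(Δz_t−Δz̄)² = 372.4286
r_1(Δz) = -21.4373 / 372.4286 = -0.058

-0.058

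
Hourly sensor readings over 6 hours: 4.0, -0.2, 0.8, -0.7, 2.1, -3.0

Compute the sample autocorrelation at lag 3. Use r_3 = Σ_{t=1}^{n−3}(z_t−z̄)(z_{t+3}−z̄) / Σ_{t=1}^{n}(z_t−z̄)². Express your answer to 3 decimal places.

-0.219

Mean z̄ = (4.0 − 0.2 + 0.8 − 0.7 + 2.1 − 3.0)/6 = 0.5000
Deviations from mean: 3.5000, -0.7000, 0.3000, -1.2000, 1.6000, -3.5000
Numerator Σ_{t=1}^{3}(z_t−z̄)(z_{t+3}−z̄) = -6.3700
Denominator Σ(z_t−z̄)² = 29.0800
r_3 = -6.3700 / 29.0800 = -0.219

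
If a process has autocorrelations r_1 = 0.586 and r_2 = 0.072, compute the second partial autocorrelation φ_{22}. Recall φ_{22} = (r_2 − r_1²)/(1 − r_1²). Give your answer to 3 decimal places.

φ_{22} = (r_2 − r_1²) / (1 − r_1²)
r_1² = (0.586)² = 0.343396
Numerator = 0.072 − 0.3434 = -0.2714; denominator = 1 − 0.3434 = 0.6566
φ_{22} = -0.2714 / 0.6566 = -0.413

-0.413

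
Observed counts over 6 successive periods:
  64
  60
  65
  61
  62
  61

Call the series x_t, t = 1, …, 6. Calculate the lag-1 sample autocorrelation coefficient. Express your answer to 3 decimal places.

Mean x̄ = (64 + 60 + 65 + 61 + 62 + 61)/6 = 62.1667
Deviations from mean: 1.8333, -2.1667, 2.8333, -1.1667, -0.1667, -1.1667
Numerator Σ_{t=1}^{5}(x_t−x̄)(x_{t+1}−x̄) = -13.0278
Denominator Σ(x_t−x̄)² = 18.8333
r_1 = -13.0278 / 18.8333 = -0.692

-0.692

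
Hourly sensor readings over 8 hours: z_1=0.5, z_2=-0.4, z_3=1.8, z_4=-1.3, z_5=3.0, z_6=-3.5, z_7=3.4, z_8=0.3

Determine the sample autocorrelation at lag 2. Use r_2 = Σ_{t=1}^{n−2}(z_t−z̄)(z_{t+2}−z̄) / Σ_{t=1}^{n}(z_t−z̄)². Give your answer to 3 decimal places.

Mean z̄ = (0.5 − 0.4 + 1.8 − 1.3 + 3.0 − 3.5 + 3.4 + 0.3)/8 = 0.4750
Numerator Σ_{t=1}^{6}(z_t−z̄)(z_{t+2}−z̄) = 20.0688
Denominator Σ(z_t−z̄)² = 36.4350
r_2 = 20.0688 / 36.4350 = 0.551

0.551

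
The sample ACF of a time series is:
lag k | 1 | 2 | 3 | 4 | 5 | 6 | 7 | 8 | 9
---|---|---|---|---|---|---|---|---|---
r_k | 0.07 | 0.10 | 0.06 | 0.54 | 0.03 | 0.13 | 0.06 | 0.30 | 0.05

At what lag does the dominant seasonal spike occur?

The largest autocorrelation is r_4 = 0.54, with a weaker echo at lag 8 (0.30); the remaining lags stay at or below 0.13.
The dominant spike at lag 4 indicates a seasonal period of 4.

4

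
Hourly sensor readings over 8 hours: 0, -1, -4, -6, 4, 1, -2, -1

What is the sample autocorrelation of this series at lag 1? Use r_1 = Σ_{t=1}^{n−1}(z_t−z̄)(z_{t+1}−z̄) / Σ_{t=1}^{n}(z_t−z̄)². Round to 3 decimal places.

-0.035

Mean z̄ = (0 − 1 − 4 − 6 + 4 + 1 − 2 − 1)/8 = -1.1250
Σ(z_t−z̄)(z_{t+1}−z̄) = (0.1406) + (-0.3594) + (14.0156) + (-24.9844) + (10.8906) + (-1.8594) + (-0.1094) = -2.2656
Denominator Σ(z_t−z̄)² = 64.8750
r_1 = -2.2656 / 64.8750 = -0.035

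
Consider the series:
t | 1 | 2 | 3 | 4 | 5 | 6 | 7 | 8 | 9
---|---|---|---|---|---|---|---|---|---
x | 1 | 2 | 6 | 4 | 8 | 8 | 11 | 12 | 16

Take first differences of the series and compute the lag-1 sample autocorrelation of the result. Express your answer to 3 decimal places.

First differences Δx: 1, 4, -2, 4, 0, 3, 1, 4
Mean of differences = 1.8750
Numerator Σ(Δx_t−Δx̄)(Δx_{t+1}−Δx̄) = -27.2656
Denominator Σ(Δx_t−Δx̄)² = 34.8750
r_1(Δx) = -27.2656 / 34.8750 = -0.782

-0.782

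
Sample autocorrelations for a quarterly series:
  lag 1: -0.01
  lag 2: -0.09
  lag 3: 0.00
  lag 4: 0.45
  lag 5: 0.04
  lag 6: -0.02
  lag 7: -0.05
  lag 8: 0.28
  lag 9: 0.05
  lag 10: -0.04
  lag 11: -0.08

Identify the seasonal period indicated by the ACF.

4

The largest autocorrelation is r_4 = 0.45, with a weaker echo at lag 8 (0.28); the remaining lags stay at or below 0.05.
The dominant spike at lag 4 indicates a seasonal period of 4.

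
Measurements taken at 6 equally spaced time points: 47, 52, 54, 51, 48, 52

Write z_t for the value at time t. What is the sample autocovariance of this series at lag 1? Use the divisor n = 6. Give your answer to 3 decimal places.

Mean z̄ = (47 + 52 + 54 + 51 + 48 + 52)/6 = 50.6667
Deviations: -3.6667, 1.3333, 3.3333, 0.3333, -2.6667, 1.3333
Σ_{t=1}^{5}(z_t−z̄)(z_{t+1}−z̄) = -3.7778
γ_1 = -3.7778 / 6 = -0.630

-0.630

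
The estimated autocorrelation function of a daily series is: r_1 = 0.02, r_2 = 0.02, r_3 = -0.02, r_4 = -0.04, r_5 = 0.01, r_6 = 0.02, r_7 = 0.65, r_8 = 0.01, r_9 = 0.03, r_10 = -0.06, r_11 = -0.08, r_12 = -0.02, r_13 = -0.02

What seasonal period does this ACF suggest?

7

The largest autocorrelation is r_7 = 0.65; the remaining lags stay at or below 0.03.
The dominant spike at lag 7 indicates a seasonal period of 7.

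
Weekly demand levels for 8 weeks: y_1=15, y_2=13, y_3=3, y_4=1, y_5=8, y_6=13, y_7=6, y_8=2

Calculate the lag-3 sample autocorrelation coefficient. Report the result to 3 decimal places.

-0.298

Mean ȳ = (15 + 13 + 3 + 1 + 8 + 13 + 6 + 2)/8 = 7.6250
Deviations from mean: 7.3750, 5.3750, -4.6250, -6.6250, 0.3750, 5.3750, -1.6250, -5.6250
Σ(y_t−ȳ)(y_{t+3}−ȳ) = (-48.8594) + (2.0156) + (-24.8594) + (10.7656) + (-2.1094) = -63.0469
Denominator Σ(y_t−ȳ)² = 211.8750
r_3 = -63.0469 / 211.8750 = -0.298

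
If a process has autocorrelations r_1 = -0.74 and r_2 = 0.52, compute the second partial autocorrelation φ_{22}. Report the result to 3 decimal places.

-0.061

φ_{22} = (r_2 − r_1²) / (1 − r_1²)
r_1² = (-0.74)² = 0.5476
Numerator = 0.52 − 0.5476 = -0.0276; denominator = 1 − 0.5476 = 0.4524
φ_{22} = -0.0276 / 0.4524 = -0.061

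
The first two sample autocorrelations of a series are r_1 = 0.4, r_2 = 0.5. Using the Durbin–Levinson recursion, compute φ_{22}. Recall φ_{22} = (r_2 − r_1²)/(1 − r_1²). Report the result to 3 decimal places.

0.405

φ_{22} = (r_2 − r_1²) / (1 − r_1²)
r_1² = (0.4)² = 0.16
Numerator = 0.5 − 0.1600 = 0.3400; denominator = 1 − 0.1600 = 0.8400
φ_{22} = 0.3400 / 0.8400 = 0.405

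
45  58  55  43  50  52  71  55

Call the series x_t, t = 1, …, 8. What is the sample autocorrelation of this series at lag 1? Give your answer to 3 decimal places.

Mean x̄ = (45 + 58 + 55 + 43 + 50 + 52 + 71 + 55)/8 = 53.6250
Deviations from mean: -8.6250, 4.3750, 1.3750, -10.6250, -3.6250, -1.6250, 17.3750, 1.3750
Σ(x_t−x̄)(x_{t+1}−x̄) = (-37.7344) + (6.0156) + (-14.6094) + (38.5156) + (5.8906) + (-28.2344) + (23.8906) = -6.2656
Denominator Σ(x_t−x̄)² = 527.8750
r_1 = -6.2656 / 527.8750 = -0.012

-0.012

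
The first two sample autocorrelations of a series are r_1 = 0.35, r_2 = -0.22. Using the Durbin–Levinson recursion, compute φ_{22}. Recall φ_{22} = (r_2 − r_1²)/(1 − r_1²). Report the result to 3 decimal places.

-0.390

φ_{22} = (r_2 − r_1²) / (1 − r_1²)
r_1² = (0.35)² = 0.1225
Numerator = -0.22 − 0.1225 = -0.3425; denominator = 1 − 0.1225 = 0.8775
φ_{22} = -0.3425 / 0.8775 = -0.390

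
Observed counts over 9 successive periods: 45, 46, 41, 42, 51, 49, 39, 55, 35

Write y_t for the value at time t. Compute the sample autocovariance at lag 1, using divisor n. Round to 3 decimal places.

Mean ȳ = (45 + 46 + 41 + 42 + 51 + 49 + 39 + 55 + 35)/9 = 44.7778
Σ_{t=1}^{8}(y_t−ȳ)(y_{t+1}−ȳ) = -168.2716
γ_1 = -168.2716 / 9 = -18.697

-18.697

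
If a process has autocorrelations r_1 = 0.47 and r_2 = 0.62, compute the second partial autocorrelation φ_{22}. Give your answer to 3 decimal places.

φ_{22} = (r_2 − r_1²) / (1 − r_1²)
r_1² = (0.47)² = 0.2209
Numerator = 0.62 − 0.2209 = 0.3991; denominator = 1 − 0.2209 = 0.7791
φ_{22} = 0.3991 / 0.7791 = 0.512

0.512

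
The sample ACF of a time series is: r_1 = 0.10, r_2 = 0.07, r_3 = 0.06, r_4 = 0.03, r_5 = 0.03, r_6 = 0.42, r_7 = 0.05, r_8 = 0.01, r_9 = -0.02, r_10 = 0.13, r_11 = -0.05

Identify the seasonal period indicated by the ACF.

The largest autocorrelation is r_6 = 0.42; the remaining lags stay at or below 0.13.
The dominant spike at lag 6 indicates a seasonal period of 6.

6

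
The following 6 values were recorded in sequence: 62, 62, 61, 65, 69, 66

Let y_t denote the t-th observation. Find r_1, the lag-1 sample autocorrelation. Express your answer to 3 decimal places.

0.466

Mean ȳ = (62 + 62 + 61 + 65 + 69 + 66)/6 = 64.1667
Σ(y_t−ȳ)(y_{t+1}−ȳ) = (4.6944) + (6.8611) + (-2.6389) + (4.0278) + (8.8611) = 21.8056
Denominator Σ(y_t−ȳ)² = 46.8333
r_1 = 21.8056 / 46.8333 = 0.466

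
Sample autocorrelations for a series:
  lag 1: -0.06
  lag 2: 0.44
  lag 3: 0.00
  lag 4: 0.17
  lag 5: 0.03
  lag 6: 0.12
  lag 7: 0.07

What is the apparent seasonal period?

2

The largest autocorrelation is r_2 = 0.44, with a weaker echo at lag 4 (0.17); the remaining lags stay at or below 0.12.
The dominant spike at lag 2 indicates a seasonal period of 2.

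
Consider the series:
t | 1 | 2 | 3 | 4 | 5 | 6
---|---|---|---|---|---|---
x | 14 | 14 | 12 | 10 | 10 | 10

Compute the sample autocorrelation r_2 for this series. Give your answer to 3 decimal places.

-0.046

Mean x̄ = (14 + 14 + 12 + 10 + 10 + 10)/6 = 11.6667
Deviations from mean: 2.3333, 2.3333, 0.3333, -1.6667, -1.6667, -1.6667
Σ(x_t−x̄)(x_{t+2}−x̄) = (0.7778) + (-3.8889) + (-0.5556) + (2.7778) = -0.8889
Denominator Σ(x_t−x̄)² = 19.3333
r_2 = -0.8889 / 19.3333 = -0.046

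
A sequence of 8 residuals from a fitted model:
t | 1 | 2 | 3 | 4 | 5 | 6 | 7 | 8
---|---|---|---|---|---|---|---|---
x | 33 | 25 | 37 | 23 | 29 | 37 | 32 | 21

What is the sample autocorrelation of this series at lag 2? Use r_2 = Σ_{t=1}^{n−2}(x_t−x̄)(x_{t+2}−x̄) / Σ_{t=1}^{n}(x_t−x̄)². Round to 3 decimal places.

-0.237

Mean x̄ = (33 + 25 + 37 + 23 + 29 + 37 + 32 + 21)/8 = 29.6250
Deviations from mean: 3.3750, -4.6250, 7.3750, -6.6250, -0.6250, 7.3750, 2.3750, -8.6250
Numerator Σ_{t=1}^{6}(x_t−x̄)(x_{t+2}−x̄) = -63.0313
Denominator Σ(x_t−x̄)² = 265.8750
r_2 = -63.0313 / 265.8750 = -0.237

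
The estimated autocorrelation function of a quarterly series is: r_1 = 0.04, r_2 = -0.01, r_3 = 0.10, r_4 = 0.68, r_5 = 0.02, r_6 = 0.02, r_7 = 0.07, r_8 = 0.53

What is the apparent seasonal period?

The largest autocorrelation is r_4 = 0.68, with a weaker echo at lag 8 (0.53); the remaining lags stay at or below 0.10.
The dominant spike at lag 4 indicates a seasonal period of 4.

4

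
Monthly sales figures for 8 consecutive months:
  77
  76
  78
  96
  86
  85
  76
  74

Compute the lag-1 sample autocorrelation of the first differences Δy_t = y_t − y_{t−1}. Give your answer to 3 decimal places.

First differences Δy: -1, 2, 18, -10, -1, -9, -2
Mean of differences = -0.4286
Numerator Σ(Δy_t−Δȳ)(Δy_{t+1}−Δȳ) = -109.1837
Denominator Σ(Δy_t−Δȳ)² = 513.7143
r_1(Δy) = -109.1837 / 513.7143 = -0.213

-0.213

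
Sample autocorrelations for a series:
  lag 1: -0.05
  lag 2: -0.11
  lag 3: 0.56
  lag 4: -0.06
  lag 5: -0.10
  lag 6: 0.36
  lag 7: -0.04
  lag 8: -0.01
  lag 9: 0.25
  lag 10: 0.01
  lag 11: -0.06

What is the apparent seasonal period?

The largest autocorrelation is r_3 = 0.56, with weaker echoes at lags 6 (0.36) and 9 (0.25); the remaining lags stay at or below 0.01.
The dominant spike at lag 3 indicates a seasonal period of 3.

3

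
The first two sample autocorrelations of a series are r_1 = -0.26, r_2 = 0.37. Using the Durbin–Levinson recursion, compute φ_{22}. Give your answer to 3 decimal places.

φ_{22} = (r_2 − r_1²) / (1 − r_1²)
r_1² = (-0.26)² = 0.0676
Numerator = 0.37 − 0.0676 = 0.3024; denominator = 1 − 0.0676 = 0.9324
φ_{22} = 0.3024 / 0.9324 = 0.324

0.324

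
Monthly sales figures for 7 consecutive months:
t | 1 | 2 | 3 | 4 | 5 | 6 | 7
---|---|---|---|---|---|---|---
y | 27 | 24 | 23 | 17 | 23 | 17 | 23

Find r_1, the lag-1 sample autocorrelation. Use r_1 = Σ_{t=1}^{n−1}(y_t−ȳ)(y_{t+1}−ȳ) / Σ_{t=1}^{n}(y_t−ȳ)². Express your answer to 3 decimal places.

Mean ȳ = (27 + 24 + 23 + 17 + 23 + 17 + 23)/7 = 22.0000
Deviations from mean: 5.0000, 2.0000, 1.0000, -5.0000, 1.0000, -5.0000, 1.0000
Numerator Σ_{t=1}^{6}(y_t−ȳ)(y_{t+1}−ȳ) = -8.0000
Denominator Σ(y_t−ȳ)² = 82.0000
r_1 = -8.0000 / 82.0000 = -0.098

-0.098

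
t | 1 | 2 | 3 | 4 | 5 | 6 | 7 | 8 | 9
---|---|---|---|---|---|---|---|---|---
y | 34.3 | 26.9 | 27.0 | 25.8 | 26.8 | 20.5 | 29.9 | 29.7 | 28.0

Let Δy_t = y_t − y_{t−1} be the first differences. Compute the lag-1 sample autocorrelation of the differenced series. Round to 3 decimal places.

First differences Δy: -7.4, 0.1, -1.2, 1.0, -6.3, 9.4, -0.2, -1.7
Mean of differences = -0.7875
Numerator Σ(Δy_t−Δȳ)(Δy_{t+1}−Δȳ) = -67.5352
Denominator Σ(Δy_t−Δȳ)² = 183.2288
r_1(Δy) = -67.5352 / 183.2288 = -0.369

-0.369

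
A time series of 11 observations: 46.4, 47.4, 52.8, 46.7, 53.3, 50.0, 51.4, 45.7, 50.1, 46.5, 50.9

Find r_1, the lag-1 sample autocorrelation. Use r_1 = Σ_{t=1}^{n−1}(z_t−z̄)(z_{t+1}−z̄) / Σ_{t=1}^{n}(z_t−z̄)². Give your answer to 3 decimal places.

Mean z̄ = (46.4 + 47.4 + 52.8 + 46.7 + 53.3 + 50.0 + 51.4 + 45.7 + 50.1 + 46.5 + 50.9)/11 = 49.2000
Numerator Σ_{t=1}^{10}(z_t−z̄)(z_{t+1}−z̄) = -33.5200
Denominator Σ(z_t−z̄)² = 75.8200
r_1 = -33.5200 / 75.8200 = -0.442

-0.442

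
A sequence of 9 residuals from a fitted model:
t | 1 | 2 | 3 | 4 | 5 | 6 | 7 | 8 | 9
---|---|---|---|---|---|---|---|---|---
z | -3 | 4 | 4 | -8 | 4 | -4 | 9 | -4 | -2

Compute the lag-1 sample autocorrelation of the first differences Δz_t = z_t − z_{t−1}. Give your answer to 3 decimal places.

First differences Δz: 7, 0, -12, 12, -8, 13, -13, 2
Mean of differences = 0.1250
Numerator Σ(Δz_t−Δz̄)(Δz_{t+1}−Δz̄) = -538.0156
Denominator Σ(Δz_t−Δz̄)² = 742.8750
r_1(Δz) = -538.0156 / 742.8750 = -0.724

-0.724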